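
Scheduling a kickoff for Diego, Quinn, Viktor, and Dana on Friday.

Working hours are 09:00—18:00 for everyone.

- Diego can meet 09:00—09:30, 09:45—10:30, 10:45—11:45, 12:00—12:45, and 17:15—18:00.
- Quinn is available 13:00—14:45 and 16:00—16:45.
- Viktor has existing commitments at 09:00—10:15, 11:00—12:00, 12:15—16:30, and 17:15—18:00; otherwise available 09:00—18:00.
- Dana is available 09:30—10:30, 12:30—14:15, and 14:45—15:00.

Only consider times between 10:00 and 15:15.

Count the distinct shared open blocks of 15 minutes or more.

Viktor free within 09:00–18:00: 10:15–11:00, 12:00–12:15, 16:30–17:15.
Diego ∩ Quinn: (none).
Diego ∩ Quinn ∩ Viktor: (none).
Diego ∩ Quinn ∩ Viktor ∩ Dana: (none).
Restricted to 10:00–15:15: (none).
Windows ≥ 15 min: (none).
That's 0 windows.

0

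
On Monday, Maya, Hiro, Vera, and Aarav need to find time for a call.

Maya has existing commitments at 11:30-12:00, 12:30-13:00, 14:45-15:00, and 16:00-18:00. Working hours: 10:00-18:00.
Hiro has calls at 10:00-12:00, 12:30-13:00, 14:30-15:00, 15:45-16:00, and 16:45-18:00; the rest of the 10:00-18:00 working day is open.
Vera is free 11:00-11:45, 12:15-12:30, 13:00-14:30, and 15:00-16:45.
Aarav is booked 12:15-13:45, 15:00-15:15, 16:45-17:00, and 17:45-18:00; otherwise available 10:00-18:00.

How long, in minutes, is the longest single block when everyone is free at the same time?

45 minutes

Maya free within 10:00–18:00: 10:00–11:30, 12:00–12:30, 13:00–14:45, 15:00–16:00.
Hiro free within 10:00–18:00: 12:00–12:30, 13:00–14:30, 15:00–15:45, 16:00–16:45.
Aarav free within 10:00–18:00: 10:00–12:15, 13:45–15:00, 15:15–16:45, 17:00–17:45.
Maya ∩ Hiro: 12:00–12:30, 13:00–14:30, 15:00–15:45.
Maya ∩ Hiro ∩ Vera: 12:15–12:30, 13:00–14:30, 15:00–15:45.
Maya ∩ Hiro ∩ Vera ∩ Aarav: 13:45–14:30, 15:15–15:45.
Common window lengths: 45, 30 min; longest is 45.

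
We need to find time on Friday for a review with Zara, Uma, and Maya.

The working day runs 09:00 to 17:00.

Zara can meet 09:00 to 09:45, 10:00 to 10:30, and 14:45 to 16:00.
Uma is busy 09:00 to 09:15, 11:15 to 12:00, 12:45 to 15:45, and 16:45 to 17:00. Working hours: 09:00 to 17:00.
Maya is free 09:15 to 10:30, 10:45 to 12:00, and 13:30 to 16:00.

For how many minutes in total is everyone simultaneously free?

75 minutes

Uma free within 09:00–17:00: 09:15–11:15, 12:00–12:45, 15:45–16:45.
Zara ∩ Uma: 09:15–09:45, 10:00–10:30, 15:45–16:00.
Zara ∩ Uma ∩ Maya: 09:15–09:45, 10:00–10:30, 15:45–16:00.
Total common minutes: 30 + 30 + 15 = 75.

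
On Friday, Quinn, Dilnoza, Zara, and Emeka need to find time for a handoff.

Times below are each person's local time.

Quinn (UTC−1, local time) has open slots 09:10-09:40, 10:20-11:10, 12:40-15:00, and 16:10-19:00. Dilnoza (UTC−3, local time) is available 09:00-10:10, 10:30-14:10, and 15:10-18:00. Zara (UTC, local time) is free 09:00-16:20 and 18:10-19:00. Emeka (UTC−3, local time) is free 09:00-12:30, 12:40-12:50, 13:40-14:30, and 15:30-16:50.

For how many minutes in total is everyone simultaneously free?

160 minutes

Quinn → UTC: 10:10–10:40, 11:20–12:10, 13:40–16:00, 17:10–20:00.
Dilnoza → UTC: 12:00–13:10, 13:30–17:10, 18:10–21:00.
Zara → UTC: 09:00–16:20, 18:10–19:00.
Emeka → UTC: 12:00–15:30, 15:40–15:50, 16:40–17:30, 18:30–19:50.
Quinn ∩ Dilnoza: 12:00–12:10, 13:40–16:00, 18:10–20:00.
Quinn ∩ Dilnoza ∩ Zara: 12:00–12:10, 13:40–16:00, 18:10–19:00.
Quinn ∩ Dilnoza ∩ Zara ∩ Emeka: 12:00–12:10, 13:40–15:30, 15:40–15:50, 18:30–19:00.
Total common minutes: 10 + 110 + 10 + 30 = 160.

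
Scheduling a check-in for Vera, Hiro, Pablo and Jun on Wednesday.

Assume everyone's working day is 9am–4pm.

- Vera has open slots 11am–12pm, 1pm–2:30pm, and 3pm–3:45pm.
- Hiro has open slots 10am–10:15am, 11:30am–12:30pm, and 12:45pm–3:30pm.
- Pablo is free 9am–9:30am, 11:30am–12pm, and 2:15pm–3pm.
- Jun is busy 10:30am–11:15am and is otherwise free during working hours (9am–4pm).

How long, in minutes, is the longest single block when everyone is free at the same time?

30 minutes

Jun free within 09:00–16:00: 09:00–10:30, 11:15–16:00.
Vera ∩ Hiro: 11:30–12:00, 13:00–14:30, 15:00–15:30.
Vera ∩ Hiro ∩ Pablo: 11:30–12:00, 14:15–14:30.
Vera ∩ Hiro ∩ Pablo ∩ Jun: 11:30–12:00, 14:15–14:30.
Common window lengths: 30, 15 min; longest is 30.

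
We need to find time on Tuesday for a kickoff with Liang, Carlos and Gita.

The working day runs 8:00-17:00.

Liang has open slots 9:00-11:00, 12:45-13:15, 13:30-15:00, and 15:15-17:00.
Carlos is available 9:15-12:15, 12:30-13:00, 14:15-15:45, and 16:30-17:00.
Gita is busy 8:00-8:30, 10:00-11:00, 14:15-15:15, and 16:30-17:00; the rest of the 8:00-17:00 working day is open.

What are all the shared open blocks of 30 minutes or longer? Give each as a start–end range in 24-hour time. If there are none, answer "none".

Gita free within 08:00–17:00: 08:30–10:00, 11:00–14:15, 15:15–16:30.
Liang ∩ Carlos: 09:15–11:00, 12:45–13:00, 14:15–15:00, 15:15–15:45, 16:30–17:00.
Liang ∩ Carlos ∩ Gita: 09:15–10:00, 12:45–13:00, 15:15–15:45.
Windows ≥ 30 min: 09:15–10:00, 15:15–15:45.

09:15–10:00, 15:15–15:45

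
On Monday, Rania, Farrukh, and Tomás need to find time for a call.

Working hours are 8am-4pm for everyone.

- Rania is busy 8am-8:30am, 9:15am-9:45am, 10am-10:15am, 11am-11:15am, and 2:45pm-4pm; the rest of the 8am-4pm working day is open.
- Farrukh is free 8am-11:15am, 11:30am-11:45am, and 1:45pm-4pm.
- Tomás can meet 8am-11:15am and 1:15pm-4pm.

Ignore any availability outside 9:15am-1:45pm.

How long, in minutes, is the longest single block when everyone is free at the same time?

Rania free within 08:00–16:00: 08:30–09:15, 09:45–10:00, 10:15–11:00, 11:15–14:45.
Rania ∩ Farrukh: 08:30–09:15, 09:45–10:00, 10:15–11:00, 11:30–11:45, 13:45–14:45.
Rania ∩ Farrukh ∩ Tomás: 08:30–09:15, 09:45–10:00, 10:15–11:00, 13:45–14:45.
Restricted to 09:15–13:45: 09:45–10:00, 10:15–11:00.
Common window lengths: 15, 45 min; longest is 45.

45 minutes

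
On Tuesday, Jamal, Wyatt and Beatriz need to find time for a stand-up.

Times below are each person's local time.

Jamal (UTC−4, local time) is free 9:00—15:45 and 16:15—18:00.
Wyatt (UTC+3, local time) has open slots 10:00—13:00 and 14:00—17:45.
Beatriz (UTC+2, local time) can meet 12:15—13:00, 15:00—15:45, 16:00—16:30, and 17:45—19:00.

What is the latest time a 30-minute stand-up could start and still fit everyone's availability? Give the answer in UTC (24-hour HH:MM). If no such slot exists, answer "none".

Jamal → UTC: 13:00–19:45, 20:15–22:00.
Wyatt → UTC: 07:00–10:00, 11:00–14:45.
Beatriz → UTC: 10:15–11:00, 13:00–13:45, 14:00–14:30, 15:45–17:00.
Jamal ∩ Wyatt: 13:00–14:45.
Jamal ∩ Wyatt ∩ Beatriz: 13:00–13:45, 14:00–14:30.
Windows ≥ 30 min: 13:00–13:45, 14:00–14:30.
Latest start in the last window 14:00–14:30 is 14:30 − 30 min = 14:00.

14:00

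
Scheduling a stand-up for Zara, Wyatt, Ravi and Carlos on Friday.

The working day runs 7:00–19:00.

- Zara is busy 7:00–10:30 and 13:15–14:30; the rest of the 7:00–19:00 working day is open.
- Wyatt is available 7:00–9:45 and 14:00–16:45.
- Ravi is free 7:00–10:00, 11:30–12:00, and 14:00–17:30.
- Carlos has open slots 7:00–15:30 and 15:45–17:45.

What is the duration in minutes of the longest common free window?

60 minutes

Zara free within 07:00–19:00: 10:30–13:15, 14:30–19:00.
Zara ∩ Wyatt: 14:30–16:45.
Zara ∩ Wyatt ∩ Ravi: 14:30–16:45.
Zara ∩ Wyatt ∩ Ravi ∩ Carlos: 14:30–15:30, 15:45–16:45.
Common window lengths: 60, 60 min; longest is 60.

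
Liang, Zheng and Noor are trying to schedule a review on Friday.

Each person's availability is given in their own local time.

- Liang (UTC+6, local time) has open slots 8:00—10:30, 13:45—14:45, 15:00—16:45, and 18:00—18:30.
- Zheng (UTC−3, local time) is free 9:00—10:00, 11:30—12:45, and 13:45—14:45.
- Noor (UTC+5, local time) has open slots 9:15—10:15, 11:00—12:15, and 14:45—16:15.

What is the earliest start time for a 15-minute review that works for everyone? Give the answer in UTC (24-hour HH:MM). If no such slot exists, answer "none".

none

Liang → UTC: 02:00–04:30, 07:45–08:45, 09:00–10:45, 12:00–12:30.
Zheng → UTC: 12:00–13:00, 14:30–15:45, 16:45–17:45.
Noor → UTC: 04:15–05:15, 06:00–07:15, 09:45–11:15.
Liang ∩ Zheng: 12:00–12:30.
Liang ∩ Zheng ∩ Noor: (none).
Windows ≥ 15 min: (none).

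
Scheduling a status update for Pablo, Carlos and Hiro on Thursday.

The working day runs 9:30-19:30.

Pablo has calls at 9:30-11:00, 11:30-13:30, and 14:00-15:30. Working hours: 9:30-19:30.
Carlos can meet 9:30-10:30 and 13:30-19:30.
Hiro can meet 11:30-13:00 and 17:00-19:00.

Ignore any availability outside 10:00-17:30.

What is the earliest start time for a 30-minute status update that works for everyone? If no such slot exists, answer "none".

Pablo free within 09:30–19:30: 11:00–11:30, 13:30–14:00, 15:30–19:30.
Pablo ∩ Carlos: 13:30–14:00, 15:30–19:30.
Pablo ∩ Carlos ∩ Hiro: 17:00–19:00.
Restricted to 10:00–17:30: 17:00–17:30.
Windows ≥ 30 min: 17:00–17:30.
Earliest such window starts at 17:00.

17:00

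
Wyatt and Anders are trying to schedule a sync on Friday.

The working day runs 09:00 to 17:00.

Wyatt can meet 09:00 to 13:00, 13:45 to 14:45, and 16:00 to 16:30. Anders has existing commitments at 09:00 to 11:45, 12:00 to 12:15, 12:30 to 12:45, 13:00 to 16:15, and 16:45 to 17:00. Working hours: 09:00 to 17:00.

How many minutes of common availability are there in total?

60 minutes

Anders free within 09:00–17:00: 11:45–12:00, 12:15–12:30, 12:45–13:00, 16:15–16:45.
Wyatt ∩ Anders: 11:45–12:00, 12:15–12:30, 12:45–13:00, 16:15–16:30.
Total common minutes: 15 + 15 + 15 + 15 = 60.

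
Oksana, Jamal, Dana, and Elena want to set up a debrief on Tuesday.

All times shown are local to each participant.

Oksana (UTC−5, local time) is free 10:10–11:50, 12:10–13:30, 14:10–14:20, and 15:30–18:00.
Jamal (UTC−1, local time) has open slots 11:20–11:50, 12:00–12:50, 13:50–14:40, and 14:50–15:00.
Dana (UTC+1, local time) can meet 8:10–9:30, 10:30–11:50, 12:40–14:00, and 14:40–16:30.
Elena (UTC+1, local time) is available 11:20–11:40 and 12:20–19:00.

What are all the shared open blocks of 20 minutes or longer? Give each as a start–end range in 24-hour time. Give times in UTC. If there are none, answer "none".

15:10–15:30

Oksana → UTC: 15:10–16:50, 17:10–18:30, 19:10–19:20, 20:30–23:00.
Jamal → UTC: 12:20–12:50, 13:00–13:50, 14:50–15:40, 15:50–16:00.
Dana → UTC: 07:10–08:30, 09:30–10:50, 11:40–13:00, 13:40–15:30.
Elena → UTC: 10:20–10:40, 11:20–18:00.
Oksana ∩ Jamal: 15:10–15:40, 15:50–16:00.
Oksana ∩ Jamal ∩ Dana: 15:10–15:30.
Oksana ∩ Jamal ∩ Dana ∩ Elena: 15:10–15:30.
Windows ≥ 20 min: 15:10–15:30.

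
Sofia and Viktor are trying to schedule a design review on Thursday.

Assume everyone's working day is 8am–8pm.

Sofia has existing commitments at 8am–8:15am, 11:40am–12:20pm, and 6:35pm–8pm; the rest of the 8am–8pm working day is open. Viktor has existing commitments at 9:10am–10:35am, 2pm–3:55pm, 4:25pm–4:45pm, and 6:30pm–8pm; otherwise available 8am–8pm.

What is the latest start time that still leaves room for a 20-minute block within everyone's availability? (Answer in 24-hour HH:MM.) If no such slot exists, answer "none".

Sofia free within 08:00–20:00: 08:15–11:40, 12:20–18:35.
Viktor free within 08:00–20:00: 08:00–09:10, 10:35–14:00, 15:55–16:25, 16:45–18:30.
Sofia ∩ Viktor: 08:15–09:10, 10:35–11:40, 12:20–14:00, 15:55–16:25, 16:45–18:30.
Windows ≥ 20 min: 08:15–09:10, 10:35–11:40, 12:20–14:00, 15:55–16:25, 16:45–18:30.
Latest start in the last window 16:45–18:30 is 18:30 − 20 min = 18:10.

18:10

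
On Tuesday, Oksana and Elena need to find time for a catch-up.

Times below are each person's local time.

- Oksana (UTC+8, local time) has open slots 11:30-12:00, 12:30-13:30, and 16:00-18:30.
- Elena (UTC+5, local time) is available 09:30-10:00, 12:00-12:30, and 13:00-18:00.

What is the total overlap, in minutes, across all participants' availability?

Oksana → UTC: 03:30–04:00, 04:30–05:30, 08:00–10:30.
Elena → UTC: 04:30–05:00, 07:00–07:30, 08:00–13:00.
Oksana ∩ Elena: 04:30–05:00, 08:00–10:30.
Total common minutes: 30 + 150 = 180.

180 minutes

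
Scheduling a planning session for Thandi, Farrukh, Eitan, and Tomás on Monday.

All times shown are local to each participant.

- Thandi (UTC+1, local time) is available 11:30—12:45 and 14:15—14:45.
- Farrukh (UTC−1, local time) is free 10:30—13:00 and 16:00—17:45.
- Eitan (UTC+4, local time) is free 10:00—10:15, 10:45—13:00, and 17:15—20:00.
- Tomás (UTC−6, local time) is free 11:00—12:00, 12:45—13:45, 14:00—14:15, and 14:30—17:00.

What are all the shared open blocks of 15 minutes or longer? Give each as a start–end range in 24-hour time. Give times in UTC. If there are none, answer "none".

none

Thandi → UTC: 10:30–11:45, 13:15–13:45.
Farrukh → UTC: 11:30–14:00, 17:00–18:45.
Eitan → UTC: 06:00–06:15, 06:45–09:00, 13:15–16:00.
Tomás → UTC: 17:00–18:00, 18:45–19:45, 20:00–20:15, 20:30–23:00.
Thandi ∩ Farrukh: 11:30–11:45, 13:15–13:45.
Thandi ∩ Farrukh ∩ Eitan: 13:15–13:45.
Thandi ∩ Farrukh ∩ Eitan ∩ Tomás: (none).
Windows ≥ 15 min: (none).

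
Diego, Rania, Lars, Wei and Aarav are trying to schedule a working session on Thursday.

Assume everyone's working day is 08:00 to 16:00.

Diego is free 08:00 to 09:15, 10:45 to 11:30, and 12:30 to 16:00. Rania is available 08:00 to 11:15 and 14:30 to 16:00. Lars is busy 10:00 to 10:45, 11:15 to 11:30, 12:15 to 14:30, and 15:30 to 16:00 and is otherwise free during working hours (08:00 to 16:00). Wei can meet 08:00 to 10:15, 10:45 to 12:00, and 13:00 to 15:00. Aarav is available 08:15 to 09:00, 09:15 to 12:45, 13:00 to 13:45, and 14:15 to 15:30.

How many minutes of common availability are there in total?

Lars free within 08:00–16:00: 08:00–10:00, 10:45–11:15, 11:30–12:15, 14:30–15:30.
Diego ∩ Rania: 08:00–09:15, 10:45–11:15, 14:30–16:00.
Diego ∩ Rania ∩ Lars: 08:00–09:15, 10:45–11:15, 14:30–15:30.
Diego ∩ Rania ∩ Lars ∩ Wei: 08:00–09:15, 10:45–11:15, 14:30–15:00.
Diego ∩ Rania ∩ Lars ∩ Wei ∩ Aarav: 08:15–09:00, 10:45–11:15, 14:30–15:00.
Total common minutes: 45 + 30 + 30 = 105.

105 minutes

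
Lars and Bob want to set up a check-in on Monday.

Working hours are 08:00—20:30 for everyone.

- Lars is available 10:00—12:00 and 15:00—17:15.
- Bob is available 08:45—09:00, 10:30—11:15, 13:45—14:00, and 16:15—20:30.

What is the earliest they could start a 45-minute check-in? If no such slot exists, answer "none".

Lars ∩ Bob: 10:30–11:15, 16:15–17:15.
Windows ≥ 45 min: 10:30–11:15, 16:15–17:15.
Earliest such window starts at 10:30.

10:30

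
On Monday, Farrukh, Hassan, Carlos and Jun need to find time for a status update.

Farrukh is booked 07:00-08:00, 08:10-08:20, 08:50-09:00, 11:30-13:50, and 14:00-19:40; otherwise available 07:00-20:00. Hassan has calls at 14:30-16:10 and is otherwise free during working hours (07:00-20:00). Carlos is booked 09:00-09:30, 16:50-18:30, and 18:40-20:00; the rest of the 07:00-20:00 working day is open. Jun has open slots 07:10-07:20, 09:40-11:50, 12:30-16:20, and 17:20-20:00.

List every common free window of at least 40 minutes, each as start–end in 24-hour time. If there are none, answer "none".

Farrukh free within 07:00–20:00: 08:00–08:10, 08:20–08:50, 09:00–11:30, 13:50–14:00, 19:40–20:00.
Hassan free within 07:00–20:00: 07:00–14:30, 16:10–20:00.
Carlos free within 07:00–20:00: 07:00–09:00, 09:30–16:50, 18:30–18:40.
Farrukh ∩ Hassan: 08:00–08:10, 08:20–08:50, 09:00–11:30, 13:50–14:00, 19:40–20:00.
Farrukh ∩ Hassan ∩ Carlos: 08:00–08:10, 08:20–08:50, 09:30–11:30, 13:50–14:00.
Farrukh ∩ Hassan ∩ Carlos ∩ Jun: 09:40–11:30, 13:50–14:00.
Windows ≥ 40 min: 09:40–11:30.

09:40–11:30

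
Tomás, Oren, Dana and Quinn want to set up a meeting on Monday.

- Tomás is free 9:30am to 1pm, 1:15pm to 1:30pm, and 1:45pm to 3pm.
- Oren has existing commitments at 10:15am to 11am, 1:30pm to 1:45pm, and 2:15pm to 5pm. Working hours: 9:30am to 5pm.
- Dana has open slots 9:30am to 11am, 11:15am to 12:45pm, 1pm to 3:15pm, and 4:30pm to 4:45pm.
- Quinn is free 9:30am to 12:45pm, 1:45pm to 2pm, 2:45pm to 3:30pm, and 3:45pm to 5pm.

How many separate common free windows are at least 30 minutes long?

2

Oren free within 09:30–17:00: 09:30–10:15, 11:00–13:30, 13:45–14:15.
Tomás ∩ Oren: 09:30–10:15, 11:00–13:00, 13:15–13:30, 13:45–14:15.
Tomás ∩ Oren ∩ Dana: 09:30–10:15, 11:15–12:45, 13:15–13:30, 13:45–14:15.
Tomás ∩ Oren ∩ Dana ∩ Quinn: 09:30–10:15, 11:15–12:45, 13:45–14:00.
Windows ≥ 30 min: 09:30–10:15, 11:15–12:45.
That's 2 windows.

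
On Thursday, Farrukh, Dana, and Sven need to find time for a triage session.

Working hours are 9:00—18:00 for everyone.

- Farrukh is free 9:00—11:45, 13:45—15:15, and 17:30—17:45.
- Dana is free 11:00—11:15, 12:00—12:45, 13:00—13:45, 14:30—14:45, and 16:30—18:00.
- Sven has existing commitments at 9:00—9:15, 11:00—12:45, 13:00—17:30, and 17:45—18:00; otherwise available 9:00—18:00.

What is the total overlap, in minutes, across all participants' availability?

15 minutes

Sven free within 09:00–18:00: 09:15–11:00, 12:45–13:00, 17:30–17:45.
Farrukh ∩ Dana: 11:00–11:15, 14:30–14:45, 17:30–17:45.
Farrukh ∩ Dana ∩ Sven: 17:30–17:45.
Total common minutes: 15.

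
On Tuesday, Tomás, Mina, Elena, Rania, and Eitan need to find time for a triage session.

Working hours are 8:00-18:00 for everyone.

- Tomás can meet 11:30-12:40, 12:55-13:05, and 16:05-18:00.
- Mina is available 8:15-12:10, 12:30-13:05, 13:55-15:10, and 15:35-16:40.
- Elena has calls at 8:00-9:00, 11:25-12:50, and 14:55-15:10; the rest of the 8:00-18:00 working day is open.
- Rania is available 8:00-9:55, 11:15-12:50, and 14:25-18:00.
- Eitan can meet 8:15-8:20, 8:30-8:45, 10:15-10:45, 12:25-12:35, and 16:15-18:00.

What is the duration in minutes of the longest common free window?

25 minutes

Elena free within 08:00–18:00: 09:00–11:25, 12:50–14:55, 15:10–18:00.
Tomás ∩ Mina: 11:30–12:10, 12:30–12:40, 12:55–13:05, 16:05–16:40.
Tomás ∩ Mina ∩ Elena: 12:55–13:05, 16:05–16:40.
Tomás ∩ Mina ∩ Elena ∩ Rania: 16:05–16:40.
Tomás ∩ Mina ∩ Elena ∩ Rania ∩ Eitan: 16:15–16:40.
Single common window of 25 minutes.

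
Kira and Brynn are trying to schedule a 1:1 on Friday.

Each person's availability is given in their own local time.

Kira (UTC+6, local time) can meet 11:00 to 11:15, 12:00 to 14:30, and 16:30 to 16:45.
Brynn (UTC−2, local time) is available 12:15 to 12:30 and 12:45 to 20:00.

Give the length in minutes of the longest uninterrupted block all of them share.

0 minutes

Kira → UTC: 05:00–05:15, 06:00–08:30, 10:30–10:45.
Brynn → UTC: 14:15–14:30, 14:45–22:00.
Kira ∩ Brynn: (none).
No common window.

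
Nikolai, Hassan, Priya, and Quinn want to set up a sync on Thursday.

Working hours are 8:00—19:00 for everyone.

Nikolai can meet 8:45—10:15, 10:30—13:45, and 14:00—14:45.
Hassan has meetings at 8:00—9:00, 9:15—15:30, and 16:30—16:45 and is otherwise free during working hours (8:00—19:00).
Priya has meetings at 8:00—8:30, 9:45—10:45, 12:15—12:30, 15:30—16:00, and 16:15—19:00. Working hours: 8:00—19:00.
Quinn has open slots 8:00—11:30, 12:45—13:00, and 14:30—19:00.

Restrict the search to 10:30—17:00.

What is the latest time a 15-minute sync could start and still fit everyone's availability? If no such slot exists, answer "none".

none

Hassan free within 08:00–19:00: 09:00–09:15, 15:30–16:30, 16:45–19:00.
Priya free within 08:00–19:00: 08:30–09:45, 10:45–12:15, 12:30–15:30, 16:00–16:15.
Nikolai ∩ Hassan: 09:00–09:15.
Nikolai ∩ Hassan ∩ Priya: 09:00–09:15.
Nikolai ∩ Hassan ∩ Priya ∩ Quinn: 09:00–09:15.
Restricted to 10:30–17:00: (none).
Windows ≥ 15 min: (none).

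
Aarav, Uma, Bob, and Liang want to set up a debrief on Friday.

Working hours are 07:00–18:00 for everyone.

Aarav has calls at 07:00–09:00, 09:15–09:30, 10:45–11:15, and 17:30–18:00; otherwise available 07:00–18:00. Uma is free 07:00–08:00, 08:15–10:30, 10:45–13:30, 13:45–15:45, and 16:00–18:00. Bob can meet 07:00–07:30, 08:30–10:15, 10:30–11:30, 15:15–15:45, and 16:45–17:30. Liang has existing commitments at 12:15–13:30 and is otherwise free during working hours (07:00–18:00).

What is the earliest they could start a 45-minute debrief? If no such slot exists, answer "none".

09:30

Aarav free within 07:00–18:00: 09:00–09:15, 09:30–10:45, 11:15–17:30.
Liang free within 07:00–18:00: 07:00–12:15, 13:30–18:00.
Aarav ∩ Uma: 09:00–09:15, 09:30–10:30, 11:15–13:30, 13:45–15:45, 16:00–17:30.
Aarav ∩ Uma ∩ Bob: 09:00–09:15, 09:30–10:15, 11:15–11:30, 15:15–15:45, 16:45–17:30.
Aarav ∩ Uma ∩ Bob ∩ Liang: 09:00–09:15, 09:30–10:15, 11:15–11:30, 15:15–15:45, 16:45–17:30.
Windows ≥ 45 min: 09:30–10:15, 16:45–17:30.
Earliest such window starts at 09:30.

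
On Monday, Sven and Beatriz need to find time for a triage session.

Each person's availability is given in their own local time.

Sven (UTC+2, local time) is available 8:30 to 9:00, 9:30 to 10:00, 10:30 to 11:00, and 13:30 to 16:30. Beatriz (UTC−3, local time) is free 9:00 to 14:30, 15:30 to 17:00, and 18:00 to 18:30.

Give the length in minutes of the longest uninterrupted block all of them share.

Sven → UTC: 06:30–07:00, 07:30–08:00, 08:30–09:00, 11:30–14:30.
Beatriz → UTC: 12:00–17:30, 18:30–20:00, 21:00–21:30.
Sven ∩ Beatriz: 12:00–14:30.
Single common window of 150 minutes.

150 minutes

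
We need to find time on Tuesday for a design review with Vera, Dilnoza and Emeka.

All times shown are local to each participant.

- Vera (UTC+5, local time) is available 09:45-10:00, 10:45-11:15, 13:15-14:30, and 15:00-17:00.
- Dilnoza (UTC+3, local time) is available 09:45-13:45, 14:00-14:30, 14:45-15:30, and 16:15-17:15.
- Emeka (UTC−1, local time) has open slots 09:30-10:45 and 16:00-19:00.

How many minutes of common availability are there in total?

45 minutes

Vera → UTC: 04:45–05:00, 05:45–06:15, 08:15–09:30, 10:00–12:00.
Dilnoza → UTC: 06:45–10:45, 11:00–11:30, 11:45–12:30, 13:15–14:15.
Emeka → UTC: 10:30–11:45, 17:00–20:00.
Vera ∩ Dilnoza: 08:15–09:30, 10:00–10:45, 11:00–11:30, 11:45–12:00.
Vera ∩ Dilnoza ∩ Emeka: 10:30–10:45, 11:00–11:30.
Total common minutes: 15 + 30 = 45.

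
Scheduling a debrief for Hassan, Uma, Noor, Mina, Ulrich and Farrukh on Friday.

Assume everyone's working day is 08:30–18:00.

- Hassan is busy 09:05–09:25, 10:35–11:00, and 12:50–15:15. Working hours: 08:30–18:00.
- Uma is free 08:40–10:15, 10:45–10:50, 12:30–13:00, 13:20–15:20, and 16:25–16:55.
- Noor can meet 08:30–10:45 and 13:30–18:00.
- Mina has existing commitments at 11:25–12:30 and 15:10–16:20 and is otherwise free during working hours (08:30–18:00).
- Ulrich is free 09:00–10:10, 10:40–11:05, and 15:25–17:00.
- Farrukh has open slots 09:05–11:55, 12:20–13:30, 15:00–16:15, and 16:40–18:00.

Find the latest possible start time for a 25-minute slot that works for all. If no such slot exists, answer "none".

Hassan free within 08:30–18:00: 08:30–09:05, 09:25–10:35, 11:00–12:50, 15:15–18:00.
Mina free within 08:30–18:00: 08:30–11:25, 12:30–15:10, 16:20–18:00.
Hassan ∩ Uma: 08:40–09:05, 09:25–10:15, 12:30–12:50, 15:15–15:20, 16:25–16:55.
Hassan ∩ Uma ∩ Noor: 08:40–09:05, 09:25–10:15, 15:15–15:20, 16:25–16:55.
Hassan ∩ Uma ∩ Noor ∩ Mina: 08:40–09:05, 09:25–10:15, 16:25–16:55.
Hassan ∩ Uma ∩ Noor ∩ Mina ∩ Ulrich: 09:00–09:05, 09:25–10:10, 16:25–16:55.
Hassan ∩ Uma ∩ Noor ∩ Mina ∩ Ulrich ∩ Farrukh: 09:25–10:10, 16:40–16:55.
Windows ≥ 25 min: 09:25–10:10.
Latest start in the last window 09:25–10:10 is 10:10 − 25 min = 09:45.

09:45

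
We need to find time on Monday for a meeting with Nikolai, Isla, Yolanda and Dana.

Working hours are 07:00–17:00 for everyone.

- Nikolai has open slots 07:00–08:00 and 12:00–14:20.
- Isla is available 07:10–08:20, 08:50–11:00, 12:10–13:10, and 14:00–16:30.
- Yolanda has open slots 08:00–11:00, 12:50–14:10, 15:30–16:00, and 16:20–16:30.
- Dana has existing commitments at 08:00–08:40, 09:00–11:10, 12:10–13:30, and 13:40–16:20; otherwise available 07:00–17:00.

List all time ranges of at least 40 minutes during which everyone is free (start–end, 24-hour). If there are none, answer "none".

Dana free within 07:00–17:00: 07:00–08:00, 08:40–09:00, 11:10–12:10, 13:30–13:40, 16:20–17:00.
Nikolai ∩ Isla: 07:10–08:00, 12:10–13:10, 14:00–14:20.
Nikolai ∩ Isla ∩ Yolanda: 12:50–13:10, 14:00–14:10.
Nikolai ∩ Isla ∩ Yolanda ∩ Dana: (none).
Windows ≥ 40 min: (none).

none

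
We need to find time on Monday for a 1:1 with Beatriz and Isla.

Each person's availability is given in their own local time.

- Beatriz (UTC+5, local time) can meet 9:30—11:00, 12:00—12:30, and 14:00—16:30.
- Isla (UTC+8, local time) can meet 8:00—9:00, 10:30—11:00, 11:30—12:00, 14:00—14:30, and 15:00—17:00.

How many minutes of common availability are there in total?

30 minutes

Beatriz → UTC: 04:30–06:00, 07:00–07:30, 09:00–11:30.
Isla → UTC: 00:00–01:00, 02:30–03:00, 03:30–04:00, 06:00–06:30, 07:00–09:00.
Beatriz ∩ Isla: 07:00–07:30.
Total common minutes: 30.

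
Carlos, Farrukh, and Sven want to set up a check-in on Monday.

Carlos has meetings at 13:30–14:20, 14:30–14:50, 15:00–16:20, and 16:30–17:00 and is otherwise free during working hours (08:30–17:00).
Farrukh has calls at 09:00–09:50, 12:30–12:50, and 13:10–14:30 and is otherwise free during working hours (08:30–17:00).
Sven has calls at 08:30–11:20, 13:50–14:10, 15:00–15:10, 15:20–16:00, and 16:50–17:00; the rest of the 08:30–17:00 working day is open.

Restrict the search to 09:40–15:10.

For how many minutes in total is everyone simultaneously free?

Carlos free within 08:30–17:00: 08:30–13:30, 14:20–14:30, 14:50–15:00, 16:20–16:30.
Farrukh free within 08:30–17:00: 08:30–09:00, 09:50–12:30, 12:50–13:10, 14:30–17:00.
Sven free within 08:30–17:00: 11:20–13:50, 14:10–15:00, 15:10–15:20, 16:00–16:50.
Carlos ∩ Farrukh: 08:30–09:00, 09:50–12:30, 12:50–13:10, 14:50–15:00, 16:20–16:30.
Carlos ∩ Farrukh ∩ Sven: 11:20–12:30, 12:50–13:10, 14:50–15:00, 16:20–16:30.
Restricted to 09:40–15:10: 11:20–12:30, 12:50–13:10, 14:50–15:00.
Total common minutes: 70 + 20 + 10 = 100.

100 minutes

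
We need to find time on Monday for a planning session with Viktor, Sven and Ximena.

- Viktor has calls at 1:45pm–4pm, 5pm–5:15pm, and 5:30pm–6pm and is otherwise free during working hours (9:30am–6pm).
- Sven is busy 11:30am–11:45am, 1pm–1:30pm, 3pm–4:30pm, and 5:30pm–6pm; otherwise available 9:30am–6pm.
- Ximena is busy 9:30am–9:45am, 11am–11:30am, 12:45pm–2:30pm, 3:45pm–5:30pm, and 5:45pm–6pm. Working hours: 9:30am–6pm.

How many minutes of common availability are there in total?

135 minutes

Viktor free within 09:30–18:00: 09:30–13:45, 16:00–17:00, 17:15–17:30.
Sven free within 09:30–18:00: 09:30–11:30, 11:45–13:00, 13:30–15:00, 16:30–17:30.
Ximena free within 09:30–18:00: 09:45–11:00, 11:30–12:45, 14:30–15:45, 17:30–17:45.
Viktor ∩ Sven: 09:30–11:30, 11:45–13:00, 13:30–13:45, 16:30–17:00, 17:15–17:30.
Viktor ∩ Sven ∩ Ximena: 09:45–11:00, 11:45–12:45.
Total common minutes: 75 + 60 = 135.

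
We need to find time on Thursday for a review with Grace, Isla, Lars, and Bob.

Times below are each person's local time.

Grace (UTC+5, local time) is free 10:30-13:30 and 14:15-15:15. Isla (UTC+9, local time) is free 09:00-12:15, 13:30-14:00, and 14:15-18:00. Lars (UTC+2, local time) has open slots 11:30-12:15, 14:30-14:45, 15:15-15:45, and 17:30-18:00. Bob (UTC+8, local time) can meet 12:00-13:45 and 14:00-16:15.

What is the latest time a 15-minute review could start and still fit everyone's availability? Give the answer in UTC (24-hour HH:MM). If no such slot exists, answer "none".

Grace → UTC: 05:30–08:30, 09:15–10:15.
Isla → UTC: 00:00–03:15, 04:30–05:00, 05:15–09:00.
Lars → UTC: 09:30–10:15, 12:30–12:45, 13:15–13:45, 15:30–16:00.
Bob → UTC: 04:00–05:45, 06:00–08:15.
Grace ∩ Isla: 05:30–08:30.
Grace ∩ Isla ∩ Lars: (none).
Grace ∩ Isla ∩ Lars ∩ Bob: (none).
Windows ≥ 15 min: (none).

none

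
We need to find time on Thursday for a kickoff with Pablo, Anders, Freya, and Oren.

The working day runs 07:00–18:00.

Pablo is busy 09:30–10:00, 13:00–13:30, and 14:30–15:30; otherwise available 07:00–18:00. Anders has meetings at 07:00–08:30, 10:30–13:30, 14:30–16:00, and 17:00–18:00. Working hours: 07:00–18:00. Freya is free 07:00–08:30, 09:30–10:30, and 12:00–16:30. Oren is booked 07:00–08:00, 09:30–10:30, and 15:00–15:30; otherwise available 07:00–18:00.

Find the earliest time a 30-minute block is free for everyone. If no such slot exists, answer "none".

13:30

Pablo free within 07:00–18:00: 07:00–09:30, 10:00–13:00, 13:30–14:30, 15:30–18:00.
Anders free within 07:00–18:00: 08:30–10:30, 13:30–14:30, 16:00–17:00.
Oren free within 07:00–18:00: 08:00–09:30, 10:30–15:00, 15:30–18:00.
Pablo ∩ Anders: 08:30–09:30, 10:00–10:30, 13:30–14:30, 16:00–17:00.
Pablo ∩ Anders ∩ Freya: 10:00–10:30, 13:30–14:30, 16:00–16:30.
Pablo ∩ Anders ∩ Freya ∩ Oren: 13:30–14:30, 16:00–16:30.
Windows ≥ 30 min: 13:30–14:30, 16:00–16:30.
Earliest such window starts at 13:30.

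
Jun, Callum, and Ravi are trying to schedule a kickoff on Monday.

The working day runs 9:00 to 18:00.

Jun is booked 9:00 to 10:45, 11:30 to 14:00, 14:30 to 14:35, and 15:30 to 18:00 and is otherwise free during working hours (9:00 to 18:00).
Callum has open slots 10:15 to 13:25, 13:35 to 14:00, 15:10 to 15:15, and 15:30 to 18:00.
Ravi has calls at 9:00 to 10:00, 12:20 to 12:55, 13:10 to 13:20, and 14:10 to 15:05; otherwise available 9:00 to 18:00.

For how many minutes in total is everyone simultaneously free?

Jun free within 09:00–18:00: 10:45–11:30, 14:00–14:30, 14:35–15:30.
Ravi free within 09:00–18:00: 10:00–12:20, 12:55–13:10, 13:20–14:10, 15:05–18:00.
Jun ∩ Callum: 10:45–11:30, 15:10–15:15.
Jun ∩ Callum ∩ Ravi: 10:45–11:30, 15:10–15:15.
Total common minutes: 45 + 5 = 50.

50 minutes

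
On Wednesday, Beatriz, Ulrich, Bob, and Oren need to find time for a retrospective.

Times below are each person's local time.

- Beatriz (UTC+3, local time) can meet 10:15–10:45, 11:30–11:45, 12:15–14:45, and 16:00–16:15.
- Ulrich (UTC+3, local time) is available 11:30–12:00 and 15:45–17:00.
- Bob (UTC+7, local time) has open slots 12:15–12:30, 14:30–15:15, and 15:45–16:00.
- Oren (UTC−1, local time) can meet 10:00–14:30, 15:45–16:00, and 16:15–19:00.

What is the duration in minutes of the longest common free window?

0 minutes

Beatriz → UTC: 07:15–07:45, 08:30–08:45, 09:15–11:45, 13:00–13:15.
Ulrich → UTC: 08:30–09:00, 12:45–14:00.
Bob → UTC: 05:15–05:30, 07:30–08:15, 08:45–09:00.
Oren → UTC: 11:00–15:30, 16:45–17:00, 17:15–20:00.
Beatriz ∩ Ulrich: 08:30–08:45, 13:00–13:15.
Beatriz ∩ Ulrich ∩ Bob: (none).
Beatriz ∩ Ulrich ∩ Bob ∩ Oren: (none).
No common window.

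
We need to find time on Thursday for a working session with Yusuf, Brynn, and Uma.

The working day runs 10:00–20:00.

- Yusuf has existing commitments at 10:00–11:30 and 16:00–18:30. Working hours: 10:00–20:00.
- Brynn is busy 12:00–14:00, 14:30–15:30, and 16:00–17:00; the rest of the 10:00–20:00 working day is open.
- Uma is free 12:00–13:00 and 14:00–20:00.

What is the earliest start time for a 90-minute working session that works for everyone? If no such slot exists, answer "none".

18:30

Yusuf free within 10:00–20:00: 11:30–16:00, 18:30–20:00.
Brynn free within 10:00–20:00: 10:00–12:00, 14:00–14:30, 15:30–16:00, 17:00–20:00.
Yusuf ∩ Brynn: 11:30–12:00, 14:00–14:30, 15:30–16:00, 18:30–20:00.
Yusuf ∩ Brynn ∩ Uma: 14:00–14:30, 15:30–16:00, 18:30–20:00.
Windows ≥ 90 min: 18:30–20:00.
Earliest such window starts at 18:30.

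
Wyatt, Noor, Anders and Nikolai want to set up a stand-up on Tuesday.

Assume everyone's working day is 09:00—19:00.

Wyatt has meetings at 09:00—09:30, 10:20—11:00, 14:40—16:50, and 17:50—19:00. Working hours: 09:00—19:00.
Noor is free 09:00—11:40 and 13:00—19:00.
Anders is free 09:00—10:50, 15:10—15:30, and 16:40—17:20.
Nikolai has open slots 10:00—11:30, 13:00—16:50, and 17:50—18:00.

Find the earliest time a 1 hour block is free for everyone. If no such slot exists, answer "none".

Wyatt free within 09:00–19:00: 09:30–10:20, 11:00–14:40, 16:50–17:50.
Wyatt ∩ Noor: 09:30–10:20, 11:00–11:40, 13:00–14:40, 16:50–17:50.
Wyatt ∩ Noor ∩ Anders: 09:30–10:20, 16:50–17:20.
Wyatt ∩ Noor ∩ Anders ∩ Nikolai: 10:00–10:20.
Windows ≥ 60 min: (none).

none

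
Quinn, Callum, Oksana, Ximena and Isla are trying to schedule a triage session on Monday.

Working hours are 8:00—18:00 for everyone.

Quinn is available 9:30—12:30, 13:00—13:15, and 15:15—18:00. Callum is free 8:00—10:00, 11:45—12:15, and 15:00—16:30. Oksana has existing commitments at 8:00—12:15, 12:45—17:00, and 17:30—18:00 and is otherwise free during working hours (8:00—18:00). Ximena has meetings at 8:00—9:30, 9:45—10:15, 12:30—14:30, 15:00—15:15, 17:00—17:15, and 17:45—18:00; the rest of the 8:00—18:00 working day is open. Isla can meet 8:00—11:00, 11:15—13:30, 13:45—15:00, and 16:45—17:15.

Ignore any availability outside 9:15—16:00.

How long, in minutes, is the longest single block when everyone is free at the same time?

0 minutes

Oksana free within 08:00–18:00: 12:15–12:45, 17:00–17:30.
Ximena free within 08:00–18:00: 09:30–09:45, 10:15–12:30, 14:30–15:00, 15:15–17:00, 17:15–17:45.
Quinn ∩ Callum: 09:30–10:00, 11:45–12:15, 15:15–16:30.
Quinn ∩ Callum ∩ Oksana: (none).
Quinn ∩ Callum ∩ Oksana ∩ Ximena: (none).
Quinn ∩ Callum ∩ Oksana ∩ Ximena ∩ Isla: (none).
Restricted to 09:15–16:00: (none).
No common window.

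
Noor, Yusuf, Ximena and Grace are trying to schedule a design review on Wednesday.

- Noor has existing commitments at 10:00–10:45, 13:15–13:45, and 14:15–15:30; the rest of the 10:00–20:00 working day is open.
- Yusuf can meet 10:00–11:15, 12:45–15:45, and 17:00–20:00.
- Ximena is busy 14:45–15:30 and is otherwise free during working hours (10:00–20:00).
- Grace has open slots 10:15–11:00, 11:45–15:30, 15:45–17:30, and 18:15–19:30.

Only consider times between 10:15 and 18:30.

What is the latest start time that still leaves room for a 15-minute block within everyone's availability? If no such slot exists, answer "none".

18:15

Noor free within 10:00–20:00: 10:45–13:15, 13:45–14:15, 15:30–20:00.
Ximena free within 10:00–20:00: 10:00–14:45, 15:30–20:00.
Noor ∩ Yusuf: 10:45–11:15, 12:45–13:15, 13:45–14:15, 15:30–15:45, 17:00–20:00.
Noor ∩ Yusuf ∩ Ximena: 10:45–11:15, 12:45–13:15, 13:45–14:15, 15:30–15:45, 17:00–20:00.
Noor ∩ Yusuf ∩ Ximena ∩ Grace: 10:45–11:00, 12:45–13:15, 13:45–14:15, 17:00–17:30, 18:15–19:30.
Restricted to 10:15–18:30: 10:45–11:00, 12:45–13:15, 13:45–14:15, 17:00–17:30, 18:15–18:30.
Windows ≥ 15 min: 10:45–11:00, 12:45–13:15, 13:45–14:15, 17:00–17:30, 18:15–18:30.
Latest start in the last window 18:15–18:30 is 18:30 − 15 min = 18:15.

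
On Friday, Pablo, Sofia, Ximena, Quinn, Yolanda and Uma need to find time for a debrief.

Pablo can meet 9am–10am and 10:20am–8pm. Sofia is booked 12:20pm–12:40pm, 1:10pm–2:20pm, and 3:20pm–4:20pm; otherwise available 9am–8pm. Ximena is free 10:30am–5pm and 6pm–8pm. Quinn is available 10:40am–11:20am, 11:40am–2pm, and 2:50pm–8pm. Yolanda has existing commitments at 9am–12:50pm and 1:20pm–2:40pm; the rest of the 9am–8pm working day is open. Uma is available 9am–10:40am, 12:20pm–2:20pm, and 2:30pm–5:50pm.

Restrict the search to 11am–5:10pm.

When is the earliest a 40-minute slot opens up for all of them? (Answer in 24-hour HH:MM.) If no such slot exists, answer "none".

Sofia free within 09:00–20:00: 09:00–12:20, 12:40–13:10, 14:20–15:20, 16:20–20:00.
Yolanda free within 09:00–20:00: 12:50–13:20, 14:40–20:00.
Pablo ∩ Sofia: 09:00–10:00, 10:20–12:20, 12:40–13:10, 14:20–15:20, 16:20–20:00.
Pablo ∩ Sofia ∩ Ximena: 10:30–12:20, 12:40–13:10, 14:20–15:20, 16:20–17:00, 18:00–20:00.
Pablo ∩ Sofia ∩ Ximena ∩ Quinn: 10:40–11:20, 11:40–12:20, 12:40–13:10, 14:50–15:20, 16:20–17:00, 18:00–20:00.
Pablo ∩ Sofia ∩ Ximena ∩ Quinn ∩ Yolanda: 12:50–13:10, 14:50–15:20, 16:20–17:00, 18:00–20:00.
Pablo ∩ Sofia ∩ Ximena ∩ Quinn ∩ Yolanda ∩ Uma: 12:50–13:10, 14:50–15:20, 16:20–17:00.
Restricted to 11:00–17:10: 12:50–13:10, 14:50–15:20, 16:20–17:00.
Windows ≥ 40 min: 16:20–17:00.
Earliest such window starts at 16:20.

16:20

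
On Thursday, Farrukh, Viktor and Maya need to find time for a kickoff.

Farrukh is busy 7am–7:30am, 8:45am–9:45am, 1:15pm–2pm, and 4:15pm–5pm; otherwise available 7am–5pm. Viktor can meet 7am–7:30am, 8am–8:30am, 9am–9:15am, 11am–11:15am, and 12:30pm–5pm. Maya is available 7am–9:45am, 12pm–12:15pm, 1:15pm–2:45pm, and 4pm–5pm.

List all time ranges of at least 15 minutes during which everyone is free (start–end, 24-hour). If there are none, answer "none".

Farrukh free within 07:00–17:00: 07:30–08:45, 09:45–13:15, 14:00–16:15.
Farrukh ∩ Viktor: 08:00–08:30, 11:00–11:15, 12:30–13:15, 14:00–16:15.
Farrukh ∩ Viktor ∩ Maya: 08:00–08:30, 14:00–14:45, 16:00–16:15.
Windows ≥ 15 min: 08:00–08:30, 14:00–14:45, 16:00–16:15.

08:00–08:30, 14:00–14:45, 16:00–16:15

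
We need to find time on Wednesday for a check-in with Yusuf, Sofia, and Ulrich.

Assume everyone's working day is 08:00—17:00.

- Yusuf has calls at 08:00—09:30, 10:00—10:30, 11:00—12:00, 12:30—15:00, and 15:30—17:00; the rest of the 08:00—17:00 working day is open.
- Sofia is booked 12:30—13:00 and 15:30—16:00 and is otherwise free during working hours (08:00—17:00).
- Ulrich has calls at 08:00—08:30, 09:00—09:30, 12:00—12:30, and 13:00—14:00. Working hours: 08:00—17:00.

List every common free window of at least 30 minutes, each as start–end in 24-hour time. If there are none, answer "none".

Yusuf free within 08:00–17:00: 09:30–10:00, 10:30–11:00, 12:00–12:30, 15:00–15:30.
Sofia free within 08:00–17:00: 08:00–12:30, 13:00–15:30, 16:00–17:00.
Ulrich free within 08:00–17:00: 08:30–09:00, 09:30–12:00, 12:30–13:00, 14:00–17:00.
Yusuf ∩ Sofia: 09:30–10:00, 10:30–11:00, 12:00–12:30, 15:00–15:30.
Yusuf ∩ Sofia ∩ Ulrich: 09:30–10:00, 10:30–11:00, 15:00–15:30.
Windows ≥ 30 min: 09:30–10:00, 10:30–11:00, 15:00–15:30.

09:30–10:00, 10:30–11:00, 15:00–15:30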